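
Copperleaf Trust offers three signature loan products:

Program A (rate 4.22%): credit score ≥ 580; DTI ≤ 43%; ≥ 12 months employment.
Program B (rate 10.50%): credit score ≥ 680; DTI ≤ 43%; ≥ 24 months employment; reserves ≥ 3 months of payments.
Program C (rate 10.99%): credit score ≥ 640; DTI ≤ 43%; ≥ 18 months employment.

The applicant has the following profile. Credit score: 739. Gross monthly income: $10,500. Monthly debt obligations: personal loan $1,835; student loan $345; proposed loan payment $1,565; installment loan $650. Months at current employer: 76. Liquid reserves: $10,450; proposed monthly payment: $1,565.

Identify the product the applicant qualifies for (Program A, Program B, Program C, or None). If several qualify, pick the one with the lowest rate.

Program A

Total debts = (1,835 + 345 + 1,565 + 650) = 4,395; DTI = 4,395/10,500 = 41.9%.
Reserves = 10,450/1,565 = 6.7 months.
Program A: score 739 ≥ 580; DTI 41.9% ≤ 43%; employment 76 ≥ 12 mo → qualifies.
Program B: score 739 ≥ 680; DTI 41.9% ≤ 43%; employment 76 ≥ 24 mo; reserves 6.7 ≥ 3 mo → qualifies.
Program C: score 739 ≥ 640; DTI 41.9% ≤ 43%; employment 76 ≥ 18 mo → qualifies.
Qualifying: Program A, Program B, Program C. Lowest rate is 4.22% → Program A.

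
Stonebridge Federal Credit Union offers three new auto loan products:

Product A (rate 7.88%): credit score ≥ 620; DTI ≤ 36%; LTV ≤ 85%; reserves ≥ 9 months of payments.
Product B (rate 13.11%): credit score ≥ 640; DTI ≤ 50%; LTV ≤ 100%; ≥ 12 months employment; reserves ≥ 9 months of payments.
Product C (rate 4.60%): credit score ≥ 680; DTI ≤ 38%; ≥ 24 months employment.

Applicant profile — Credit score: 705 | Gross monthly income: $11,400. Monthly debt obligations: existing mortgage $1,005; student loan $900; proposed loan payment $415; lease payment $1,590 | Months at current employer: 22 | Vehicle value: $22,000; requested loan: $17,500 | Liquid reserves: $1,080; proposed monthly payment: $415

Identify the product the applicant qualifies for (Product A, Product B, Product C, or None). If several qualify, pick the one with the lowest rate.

Total debts = (1,005 + 900 + 415 + 1,590) = 3,910; DTI = 3,910/11,400 = 34.3%.
LTV = 17,500/22,000 = 79.5%.
Reserves = 1,080/415 = 2.6 months.
Product A: score 705 ≥ 620; DTI 34.3% ≤ 36%; LTV 79.5% ≤ 85%; reserves 2.6 < 9 mo → does not qualify.
Product B: score 705 ≥ 640; DTI 34.3% ≤ 50%; LTV 79.5% ≤ 100%; employment 22 ≥ 12 mo; reserves 2.6 < 9 mo → does not qualify.
Product C: score 705 ≥ 680; DTI 34.3% ≤ 38%; employment 22 < 24 mo → does not qualify.

None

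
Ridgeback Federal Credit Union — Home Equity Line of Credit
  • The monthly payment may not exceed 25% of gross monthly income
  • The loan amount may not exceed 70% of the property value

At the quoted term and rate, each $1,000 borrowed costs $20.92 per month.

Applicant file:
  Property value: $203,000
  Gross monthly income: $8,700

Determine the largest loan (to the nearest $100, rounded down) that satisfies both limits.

Payment cap: 25% × $8,700 = $2,175/month.
At $20.92 per $1,000, that supports 2,175/20.92 × 1,000 ≈ $103,967 → $103,900.
LTV cap: 70% × $203,000 = $142,100 → $142,100.
Binding constraint: payment-to-income.

$103,900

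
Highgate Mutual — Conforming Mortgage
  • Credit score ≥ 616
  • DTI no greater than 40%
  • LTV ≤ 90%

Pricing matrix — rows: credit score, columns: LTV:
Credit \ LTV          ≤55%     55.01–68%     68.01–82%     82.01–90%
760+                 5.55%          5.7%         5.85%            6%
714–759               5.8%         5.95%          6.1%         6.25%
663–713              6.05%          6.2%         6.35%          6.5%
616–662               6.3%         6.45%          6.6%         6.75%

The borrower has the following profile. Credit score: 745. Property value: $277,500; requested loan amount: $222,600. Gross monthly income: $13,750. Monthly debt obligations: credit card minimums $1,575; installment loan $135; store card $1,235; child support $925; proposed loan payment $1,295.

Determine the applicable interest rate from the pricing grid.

6.1%

Credit score 745 ≥ 616; Total monthly debts = (1,575 + 135 + 1,235 + 925 + 1,295) = 5,165. DTI: 5,165 ÷ 13,750 = 37.6%, within the 40% cap
Loan-to-value = 222,600/277,500 = 80.2% — pass (90% max)
Row: 745 falls in 714–759. Column: 80.2% falls in 68.01–82%. Rate = 6.1%.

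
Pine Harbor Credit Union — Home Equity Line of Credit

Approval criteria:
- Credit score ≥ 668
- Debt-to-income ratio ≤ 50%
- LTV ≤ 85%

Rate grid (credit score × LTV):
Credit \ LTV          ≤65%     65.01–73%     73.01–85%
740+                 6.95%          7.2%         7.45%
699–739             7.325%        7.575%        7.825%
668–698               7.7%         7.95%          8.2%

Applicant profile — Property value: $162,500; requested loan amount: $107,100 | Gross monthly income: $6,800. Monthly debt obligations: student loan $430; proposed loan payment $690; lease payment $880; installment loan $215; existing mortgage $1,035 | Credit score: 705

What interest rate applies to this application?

7.575%

Credit score 705 ≥ 668; Total monthly debts = (430 + 690 + 880 + 215 + 1,035) = 3,250. DTI: 3,250 ÷ 6,800 = 47.8%, within the 50% cap
Loan-to-value = 107,100/162,500 = 65.9% — pass (85% max)
Row: 705 falls in 699–739. Column: 65.9% falls in 65.01–73%. Rate = 7.575%.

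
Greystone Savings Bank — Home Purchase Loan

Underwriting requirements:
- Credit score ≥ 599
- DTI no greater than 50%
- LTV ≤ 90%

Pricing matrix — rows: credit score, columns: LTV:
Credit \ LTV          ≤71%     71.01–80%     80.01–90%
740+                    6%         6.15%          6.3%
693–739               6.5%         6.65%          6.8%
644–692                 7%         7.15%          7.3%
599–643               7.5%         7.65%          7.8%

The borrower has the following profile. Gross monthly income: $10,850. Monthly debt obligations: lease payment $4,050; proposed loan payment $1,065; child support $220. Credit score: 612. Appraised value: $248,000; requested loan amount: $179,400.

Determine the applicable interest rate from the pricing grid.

7.65%

Credit score 612 ≥ 599; Total monthly debts = (4,050 + 1,065 + 220) = 5,335. Debt-to-income = 5,335/10,850 = 49.2% — meets 50% limit
LTV = 179,400/248,000 = 72.3% ≤ 90%
Score 612 is in the 599–643 band; LTV 72.3% is in the 71.01–80% band → 7.65%.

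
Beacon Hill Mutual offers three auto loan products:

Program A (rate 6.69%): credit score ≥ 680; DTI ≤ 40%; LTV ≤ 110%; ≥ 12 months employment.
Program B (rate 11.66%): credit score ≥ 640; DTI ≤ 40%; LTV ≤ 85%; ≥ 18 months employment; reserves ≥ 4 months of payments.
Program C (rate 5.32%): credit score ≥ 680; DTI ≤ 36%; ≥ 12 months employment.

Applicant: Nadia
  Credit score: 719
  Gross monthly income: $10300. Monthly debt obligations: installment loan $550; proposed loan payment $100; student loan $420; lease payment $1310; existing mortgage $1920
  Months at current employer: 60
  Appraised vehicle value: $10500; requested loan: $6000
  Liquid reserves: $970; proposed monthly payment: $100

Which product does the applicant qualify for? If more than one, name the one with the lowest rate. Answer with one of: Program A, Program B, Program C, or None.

None

Total debts = (550 + 100 + 420 + 1,310 + 1,920) = 4,300; DTI = 4,300/10,300 = 41.7%.
LTV = 6,000/10,500 = 57.1%.
Reserves = 970/100 = 9.7 months.
Program A: score 719 ≥ 680; DTI 41.7% > 40%; LTV 57.1% ≤ 110%; employment 60 ≥ 12 mo → does not qualify.
Program B: score 719 ≥ 640; DTI 41.7% > 40%; LTV 57.1% ≤ 85%; employment 60 ≥ 18 mo; reserves 9.7 ≥ 4 mo → does not qualify.
Program C: score 719 ≥ 680; DTI 41.7% > 36%; employment 60 ≥ 12 mo → does not qualify.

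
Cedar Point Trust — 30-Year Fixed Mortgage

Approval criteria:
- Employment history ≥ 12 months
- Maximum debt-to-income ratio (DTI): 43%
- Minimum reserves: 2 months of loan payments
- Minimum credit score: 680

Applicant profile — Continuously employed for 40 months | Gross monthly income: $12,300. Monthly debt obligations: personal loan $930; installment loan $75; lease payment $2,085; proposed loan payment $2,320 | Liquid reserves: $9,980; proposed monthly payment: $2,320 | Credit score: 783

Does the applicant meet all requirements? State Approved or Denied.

Denied

Employment 40 ≥ 12 months
Total monthly debts = (930 + 75 + 2,085 + 2,320) = 5,410. DTI = 5,410/12,300 = 44% > 43%
Liquid reserves cover 9,980/2,320 = 4.3 months — ≥ 2 required
Credit score 783 ≥ 680 (meets)
Fails on DTI.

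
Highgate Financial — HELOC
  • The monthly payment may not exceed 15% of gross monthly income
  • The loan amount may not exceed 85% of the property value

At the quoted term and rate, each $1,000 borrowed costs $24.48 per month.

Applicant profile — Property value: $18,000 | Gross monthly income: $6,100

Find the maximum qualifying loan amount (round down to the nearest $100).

Payment cap: 15% × $6,100 = $915/month.
At $24.48 per $1,000, that supports 915/24.48 × 1,000 ≈ $37,377 → $37,300.
LTV cap: 85% × $18,000 = $15,300 → $15,300.
Binding constraint: loan-to-value.

$15,300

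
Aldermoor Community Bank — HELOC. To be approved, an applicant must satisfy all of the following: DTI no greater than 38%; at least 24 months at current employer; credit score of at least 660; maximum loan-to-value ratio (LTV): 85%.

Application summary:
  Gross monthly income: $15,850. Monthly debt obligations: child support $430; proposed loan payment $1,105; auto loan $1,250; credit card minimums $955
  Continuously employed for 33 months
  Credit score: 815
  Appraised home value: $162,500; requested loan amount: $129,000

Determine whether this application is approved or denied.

Approved

Total monthly debts = (430 + 1,105 + 1,250 + 955) = 3,740. DTI = 3,740/15,850 = 23.6% ≤ 38%
Employment 33 ≥ 24 months
Credit score 815 ≥ 660 (meets)
LTV = 129,000/162,500 = 79.4% ≤ 85%
All criteria satisfied.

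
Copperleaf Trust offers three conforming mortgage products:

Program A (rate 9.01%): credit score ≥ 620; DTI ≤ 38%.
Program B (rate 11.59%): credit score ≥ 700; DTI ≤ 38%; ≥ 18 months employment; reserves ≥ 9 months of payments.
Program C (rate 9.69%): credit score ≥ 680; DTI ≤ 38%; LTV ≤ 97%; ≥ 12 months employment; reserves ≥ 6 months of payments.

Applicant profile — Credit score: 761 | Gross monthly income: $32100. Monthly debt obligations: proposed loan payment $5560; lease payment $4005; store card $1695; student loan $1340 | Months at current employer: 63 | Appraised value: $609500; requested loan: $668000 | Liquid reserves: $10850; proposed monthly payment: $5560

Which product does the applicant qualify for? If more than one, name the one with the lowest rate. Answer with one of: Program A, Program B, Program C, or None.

None

Total debts = (5,560 + 4,005 + 1,695 + 1,340) = 12,600; DTI = 12,600/32,100 = 39.3%.
LTV = 668,000/609,500 = 109.6%.
Reserves = 10,850/5,560 = 2.0 months.
Program A: score 761 ≥ 620; DTI 39.3% > 38% → does not qualify.
Program B: score 761 ≥ 700; DTI 39.3% > 38%; employment 63 ≥ 18 mo; reserves 2.0 < 9 mo → does not qualify.
Program C: score 761 ≥ 680; DTI 39.3% > 38%; LTV 109.6% > 97%; employment 63 ≥ 12 mo; reserves 2.0 < 6 mo → does not qualify.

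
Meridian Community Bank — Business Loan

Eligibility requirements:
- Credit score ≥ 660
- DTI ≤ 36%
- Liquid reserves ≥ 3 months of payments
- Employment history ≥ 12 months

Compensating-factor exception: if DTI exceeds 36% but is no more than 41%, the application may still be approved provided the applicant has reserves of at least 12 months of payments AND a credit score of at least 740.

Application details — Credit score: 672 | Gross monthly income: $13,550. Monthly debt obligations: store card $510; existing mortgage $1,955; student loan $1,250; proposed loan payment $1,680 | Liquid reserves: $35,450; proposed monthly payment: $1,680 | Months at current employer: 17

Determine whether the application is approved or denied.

Denied

Credit score 672 ≥ 660 (meets base)
Total debts = (510 + 1,955 + 1,250 + 1,680) = 5,395. DTI = 5,395/13,550 = 39.8% > 36% — standard DTI limit exceeded.
Reserves = 35,450/1,680 = 21.1 months ≥ 3
Employment 17 ≥ 12 months
39.8% falls in the override range (36%–41%), so the compensating-factor test applies.
Reserves 21.1 ≥ 12 months; credit score 672 < 740.
Override conditions not both satisfied; exception does not apply.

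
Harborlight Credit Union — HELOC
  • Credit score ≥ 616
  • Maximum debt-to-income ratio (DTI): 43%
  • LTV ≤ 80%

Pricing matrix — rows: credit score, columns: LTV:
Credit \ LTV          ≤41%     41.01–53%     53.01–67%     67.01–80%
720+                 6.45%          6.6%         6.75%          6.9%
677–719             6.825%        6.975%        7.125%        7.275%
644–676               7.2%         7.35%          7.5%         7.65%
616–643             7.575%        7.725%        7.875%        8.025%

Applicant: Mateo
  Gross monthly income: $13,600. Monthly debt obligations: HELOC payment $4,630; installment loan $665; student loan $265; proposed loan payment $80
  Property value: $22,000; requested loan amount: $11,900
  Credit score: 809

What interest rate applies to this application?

6.75%

Credit score 809 ≥ 616; Total monthly debts = (4,630 + 665 + 265 + 80) = 5,640. Debt-to-income = 5,640/13,600 = 41.5% — meets 43% limit
LTV: 11,900 ÷ 22,000 = 54.1%, within 80% cap
Row: 809 falls in 720+. Column: 54.1% falls in 53.01–67%. Rate = 6.75%.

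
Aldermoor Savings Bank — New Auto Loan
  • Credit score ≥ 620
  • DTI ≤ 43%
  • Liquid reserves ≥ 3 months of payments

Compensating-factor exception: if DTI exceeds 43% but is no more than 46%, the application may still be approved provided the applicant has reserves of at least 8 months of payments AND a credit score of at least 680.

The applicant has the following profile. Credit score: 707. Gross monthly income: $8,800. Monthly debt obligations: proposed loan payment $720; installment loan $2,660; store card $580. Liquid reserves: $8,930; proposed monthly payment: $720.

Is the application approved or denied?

Credit score 707 ≥ 620 (meets base)
Total debts = (720 + 2,660 + 580) = 3,960. DTI: 3,960 ÷ 8,800 = 45%, over the 43% base limit.
Reserves: 8,930 ÷ 720 = 12.4 months (meets 3-month minimum)
45% falls in the override range (43%–46%), so the compensating-factor test applies.
Override check — reserves: 12.4 mo (ok); score: 707 (ok).
Both compensating conditions met → exception applies.

Approved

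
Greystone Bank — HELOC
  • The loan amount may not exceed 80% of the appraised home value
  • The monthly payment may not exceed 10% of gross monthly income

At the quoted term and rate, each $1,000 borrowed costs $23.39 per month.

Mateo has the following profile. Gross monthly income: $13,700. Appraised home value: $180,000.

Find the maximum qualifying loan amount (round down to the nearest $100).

$58,500

Payment cap: 10% × $13,700 = $1,370/month.
At $23.39 per $1,000, that supports 1,370/23.39 × 1,000 ≈ $58,572 → $58,500.
LTV cap: 80% × $180,000 = $144,000 → $144,000.
Binding constraint: payment-to-income.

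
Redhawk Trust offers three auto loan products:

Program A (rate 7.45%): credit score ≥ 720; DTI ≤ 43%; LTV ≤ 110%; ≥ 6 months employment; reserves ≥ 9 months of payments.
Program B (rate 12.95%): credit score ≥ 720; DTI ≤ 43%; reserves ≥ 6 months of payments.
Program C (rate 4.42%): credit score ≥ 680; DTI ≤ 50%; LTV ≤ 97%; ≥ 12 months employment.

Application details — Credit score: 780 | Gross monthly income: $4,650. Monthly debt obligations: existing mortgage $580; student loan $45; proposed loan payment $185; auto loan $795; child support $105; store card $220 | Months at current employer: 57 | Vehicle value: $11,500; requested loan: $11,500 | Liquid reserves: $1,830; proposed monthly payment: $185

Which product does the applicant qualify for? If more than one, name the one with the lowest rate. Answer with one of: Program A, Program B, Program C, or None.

Total debts = (580 + 45 + 185 + 795 + 105 + 220) = 1,930; DTI = 1,930/4,650 = 41.5%.
LTV = 11,500/11,500 = 100%.
Reserves = 1,830/185 = 9.9 months.
Program A: score 780 ≥ 720; DTI 41.5% ≤ 43%; LTV 100% ≤ 110%; employment 57 ≥ 6 mo; reserves 9.9 ≥ 9 mo → qualifies.
Program B: score 780 ≥ 720; DTI 41.5% ≤ 43%; reserves 9.9 ≥ 6 mo → qualifies.
Program C: score 780 ≥ 680; DTI 41.5% ≤ 50%; LTV 100% > 97%; employment 57 ≥ 12 mo → does not qualify.
Qualifying: Program A, Program B. Lowest rate is 7.45% → Program A.

Program A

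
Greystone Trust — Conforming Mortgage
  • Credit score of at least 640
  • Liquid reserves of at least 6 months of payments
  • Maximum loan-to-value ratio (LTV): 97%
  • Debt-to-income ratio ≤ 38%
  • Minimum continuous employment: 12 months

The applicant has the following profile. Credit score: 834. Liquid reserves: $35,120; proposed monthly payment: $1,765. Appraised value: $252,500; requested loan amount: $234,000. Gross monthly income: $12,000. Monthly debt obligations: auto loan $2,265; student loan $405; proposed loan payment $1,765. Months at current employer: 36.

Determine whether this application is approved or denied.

Credit score 834 ≥ 640 (meets)
Liquid reserves cover 35,120/1,765 = 19.9 months — ≥ 6 required
Loan-to-value = 234,000/252,500 = 92.7% — pass (97% max)
Total monthly debts = (2,265 + 405 + 1,765) = 4,435. DTI: 4,435 ÷ 12,000 = 37%, within the 38% cap
Employment 36 ≥ 12 months
All criteria satisfied.

Approved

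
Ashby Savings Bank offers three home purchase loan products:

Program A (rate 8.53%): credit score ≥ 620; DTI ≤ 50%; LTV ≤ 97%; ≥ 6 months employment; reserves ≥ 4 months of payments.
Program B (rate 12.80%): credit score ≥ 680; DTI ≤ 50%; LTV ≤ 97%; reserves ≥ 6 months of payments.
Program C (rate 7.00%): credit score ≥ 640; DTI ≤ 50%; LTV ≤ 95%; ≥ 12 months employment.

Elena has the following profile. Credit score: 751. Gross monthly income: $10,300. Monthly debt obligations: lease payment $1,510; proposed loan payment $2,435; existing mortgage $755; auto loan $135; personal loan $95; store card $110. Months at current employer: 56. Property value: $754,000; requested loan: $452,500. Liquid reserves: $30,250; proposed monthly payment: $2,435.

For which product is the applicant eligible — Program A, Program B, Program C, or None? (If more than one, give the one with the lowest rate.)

Program C

Total debts = (1,510 + 2,435 + 755 + 135 + 95 + 110) = 5,040; DTI = 5,040/10,300 = 48.9%.
LTV = 452,500/754,000 = 60%.
Reserves = 30,250/2,435 = 12.4 months.
Program A: score 751 ≥ 620; DTI 48.9% ≤ 50%; LTV 60% ≤ 97%; employment 56 ≥ 6 mo; reserves 12.4 ≥ 4 mo → qualifies.
Program B: score 751 ≥ 680; DTI 48.9% ≤ 50%; LTV 60% ≤ 97%; reserves 12.4 ≥ 6 mo → qualifies.
Program C: score 751 ≥ 640; DTI 48.9% ≤ 50%; LTV 60% ≤ 95%; employment 56 ≥ 12 mo → qualifies.
Qualifying: Program A, Program B, Program C. Lowest rate is 7.00% → Program C.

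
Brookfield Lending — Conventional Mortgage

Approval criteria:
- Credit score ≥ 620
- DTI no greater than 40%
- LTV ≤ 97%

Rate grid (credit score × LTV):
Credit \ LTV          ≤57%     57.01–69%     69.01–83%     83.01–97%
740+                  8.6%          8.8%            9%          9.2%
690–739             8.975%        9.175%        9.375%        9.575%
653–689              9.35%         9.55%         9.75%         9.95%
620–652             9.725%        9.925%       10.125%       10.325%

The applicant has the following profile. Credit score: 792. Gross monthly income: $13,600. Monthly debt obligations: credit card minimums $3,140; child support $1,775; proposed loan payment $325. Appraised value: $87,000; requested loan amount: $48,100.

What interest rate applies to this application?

Credit score 792 ≥ 620; Total monthly debts = (3,140 + 1,775 + 325) = 5,240. DTI = 5,240/13,600 = 38.5% ≤ 40%
LTV = 48,100/87,000 = 55.3% ≤ 97%
Score 792 is in the 740+ band; LTV 55.3% is in the ≤57% band → 8.6%.

8.6%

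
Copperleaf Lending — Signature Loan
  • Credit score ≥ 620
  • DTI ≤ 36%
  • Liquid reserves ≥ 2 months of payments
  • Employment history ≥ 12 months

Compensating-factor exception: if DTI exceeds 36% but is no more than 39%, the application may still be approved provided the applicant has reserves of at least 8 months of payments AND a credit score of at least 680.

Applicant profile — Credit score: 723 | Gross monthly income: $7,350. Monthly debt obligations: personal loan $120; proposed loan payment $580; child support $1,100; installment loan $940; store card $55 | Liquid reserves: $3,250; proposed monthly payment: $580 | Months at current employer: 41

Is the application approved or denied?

Denied

Credit score 723 ≥ 620 (meets base)
Total debts = (120 + 580 + 1,100 + 940 + 55) = 2,795. DTI: 2,795 ÷ 7,350 = 38%, over the 36% base limit.
Liquid reserves cover 3,250/580 = 5.6 months — ≥ 2 required
Employment 41 ≥ 12 months
DTI 38% is within the 36%–39% exception band; checking compensating factors.
Reserves 5.6 < 8 months; credit score 723 ≥ 680.
Override conditions not both satisfied; exception does not apply.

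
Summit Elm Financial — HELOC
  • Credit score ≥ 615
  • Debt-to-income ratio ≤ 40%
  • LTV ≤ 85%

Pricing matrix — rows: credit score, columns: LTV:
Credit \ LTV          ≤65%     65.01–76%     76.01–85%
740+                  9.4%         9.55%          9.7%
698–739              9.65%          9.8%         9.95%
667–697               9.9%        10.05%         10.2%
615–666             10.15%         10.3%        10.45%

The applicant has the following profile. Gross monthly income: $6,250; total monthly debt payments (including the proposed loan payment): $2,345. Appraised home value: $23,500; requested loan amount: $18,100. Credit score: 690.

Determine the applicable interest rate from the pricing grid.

10.2%

Credit score 690 ≥ 615; DTI = 2,345/6,250 = 37.5% ≤ 40%
LTV: 18,100 ÷ 23,500 = 77%, within 85% cap
Credit 690 → row 667–697; LTV 77% → column 76.01–85%. Grid cell → 10.2%.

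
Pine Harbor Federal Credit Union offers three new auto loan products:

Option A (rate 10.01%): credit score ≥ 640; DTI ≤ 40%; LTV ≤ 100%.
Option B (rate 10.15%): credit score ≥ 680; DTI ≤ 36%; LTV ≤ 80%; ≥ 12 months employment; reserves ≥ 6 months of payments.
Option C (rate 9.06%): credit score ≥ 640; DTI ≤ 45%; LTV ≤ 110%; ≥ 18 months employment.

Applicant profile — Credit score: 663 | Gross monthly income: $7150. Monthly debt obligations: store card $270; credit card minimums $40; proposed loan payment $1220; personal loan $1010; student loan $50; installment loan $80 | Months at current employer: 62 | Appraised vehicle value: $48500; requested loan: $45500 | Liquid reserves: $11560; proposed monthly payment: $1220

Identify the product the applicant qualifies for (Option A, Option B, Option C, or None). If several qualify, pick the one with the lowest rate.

Option C

Total debts = (270 + 40 + 1,220 + 1,010 + 50 + 80) = 2,670; DTI = 2,670/7,150 = 37.3%.
LTV = 45,500/48,500 = 93.8%.
Reserves = 11,560/1,220 = 9.5 months.
Option A: score 663 ≥ 640; DTI 37.3% ≤ 40%; LTV 93.8% ≤ 100% → qualifies.
Option B: score 663 < 680; DTI 37.3% > 36%; LTV 93.8% > 80%; employment 62 ≥ 12 mo; reserves 9.5 ≥ 6 mo → does not qualify.
Option C: score 663 ≥ 640; DTI 37.3% ≤ 45%; LTV 93.8% ≤ 110%; employment 62 ≥ 18 mo → qualifies.
Qualifying: Option A, Option C. Lowest rate is 9.06% → Option C.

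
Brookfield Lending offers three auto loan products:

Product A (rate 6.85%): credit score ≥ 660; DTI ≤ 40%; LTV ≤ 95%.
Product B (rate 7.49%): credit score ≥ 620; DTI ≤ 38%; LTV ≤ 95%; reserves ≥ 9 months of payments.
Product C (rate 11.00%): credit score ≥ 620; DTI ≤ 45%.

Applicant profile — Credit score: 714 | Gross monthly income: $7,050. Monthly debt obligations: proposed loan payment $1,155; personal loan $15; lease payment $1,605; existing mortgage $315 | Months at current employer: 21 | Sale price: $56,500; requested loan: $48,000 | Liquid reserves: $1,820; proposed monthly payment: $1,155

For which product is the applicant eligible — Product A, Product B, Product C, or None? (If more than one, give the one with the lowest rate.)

Product C

Total debts = (1,155 + 15 + 1,605 + 315) = 3,090; DTI = 3,090/7,050 = 43.8%.
LTV = 48,000/56,500 = 85%.
Reserves = 1,820/1,155 = 1.6 months.
Product A: score 714 ≥ 660; DTI 43.8% > 40%; LTV 85% ≤ 95% → does not qualify.
Product B: score 714 ≥ 620; DTI 43.8% > 38%; LTV 85% ≤ 95%; reserves 1.6 < 9 mo → does not qualify.
Product C: score 714 ≥ 620; DTI 43.8% ≤ 45% → qualifies.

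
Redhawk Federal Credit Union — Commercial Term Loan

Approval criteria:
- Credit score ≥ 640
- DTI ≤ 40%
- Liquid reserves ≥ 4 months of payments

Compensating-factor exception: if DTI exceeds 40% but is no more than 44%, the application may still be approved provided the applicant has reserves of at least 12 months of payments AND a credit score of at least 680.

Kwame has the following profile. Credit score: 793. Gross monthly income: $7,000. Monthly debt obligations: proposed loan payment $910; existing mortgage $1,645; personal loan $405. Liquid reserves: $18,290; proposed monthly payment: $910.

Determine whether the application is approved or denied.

Credit score 793 ≥ 640 (meets base)
Total debts = (910 + 1,645 + 405) = 2,960. DTI = 2,960/7,000 = 42.3% > 40% — standard DTI limit exceeded.
Liquid reserves cover 18,290/910 = 20.1 months — ≥ 4 required
42.3% falls in the override range (40%–44%), so the compensating-factor test applies.
Override check — reserves: 20.1 mo (ok); score: 793 (ok).
Both override conditions satisfied; DTI exception granted.

Approved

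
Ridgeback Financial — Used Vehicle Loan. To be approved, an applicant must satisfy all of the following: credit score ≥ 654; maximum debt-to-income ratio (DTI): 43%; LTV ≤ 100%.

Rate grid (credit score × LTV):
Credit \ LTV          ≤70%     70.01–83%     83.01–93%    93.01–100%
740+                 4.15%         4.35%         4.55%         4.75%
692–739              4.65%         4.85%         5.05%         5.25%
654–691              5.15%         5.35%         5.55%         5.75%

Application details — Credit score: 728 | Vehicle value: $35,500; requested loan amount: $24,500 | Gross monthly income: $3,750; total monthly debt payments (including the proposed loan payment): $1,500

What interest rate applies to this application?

Credit score 728 ≥ 654; Debt-to-income = 1,500/3,750 = 40% — meets 43% limit
Loan-to-value = 24,500/35,500 = 69% — pass (100% max)
Score 728 is in the 692–739 band; LTV 69% is in the ≤70% band → 4.65%.

4.65%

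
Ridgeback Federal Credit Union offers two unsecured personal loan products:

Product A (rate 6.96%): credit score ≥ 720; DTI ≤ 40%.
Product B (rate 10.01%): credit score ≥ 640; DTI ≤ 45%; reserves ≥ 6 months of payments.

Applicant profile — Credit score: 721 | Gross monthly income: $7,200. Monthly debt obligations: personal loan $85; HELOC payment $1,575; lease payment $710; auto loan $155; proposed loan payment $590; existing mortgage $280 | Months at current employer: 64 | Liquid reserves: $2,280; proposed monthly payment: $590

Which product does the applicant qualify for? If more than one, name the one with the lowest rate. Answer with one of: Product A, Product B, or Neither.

Total debts = (85 + 1,575 + 710 + 155 + 590 + 280) = 3,395; DTI = 3,395/7,200 = 47.2%.
Reserves = 2,280/590 = 3.9 months.
Product A: score 721 ≥ 720; DTI 47.2% > 40% → does not qualify.
Product B: score 721 ≥ 640; DTI 47.2% > 45%; reserves 3.9 < 6 mo → does not qualify.

Neither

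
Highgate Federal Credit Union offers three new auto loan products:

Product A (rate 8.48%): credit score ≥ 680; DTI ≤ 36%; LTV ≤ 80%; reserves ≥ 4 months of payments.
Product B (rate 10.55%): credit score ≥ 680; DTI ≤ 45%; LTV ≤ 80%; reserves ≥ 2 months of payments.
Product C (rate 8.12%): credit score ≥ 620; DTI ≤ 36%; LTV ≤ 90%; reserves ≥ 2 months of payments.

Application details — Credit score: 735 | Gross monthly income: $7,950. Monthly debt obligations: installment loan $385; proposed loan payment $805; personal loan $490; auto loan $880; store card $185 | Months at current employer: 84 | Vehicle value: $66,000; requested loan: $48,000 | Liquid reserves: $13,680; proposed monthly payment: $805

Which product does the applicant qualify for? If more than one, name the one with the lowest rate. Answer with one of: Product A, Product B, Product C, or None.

Product C

Total debts = (385 + 805 + 490 + 880 + 185) = 2,745; DTI = 2,745/7,950 = 34.5%.
LTV = 48,000/66,000 = 72.7%.
Reserves = 13,680/805 = 17.0 months.
Product A: score 735 ≥ 680; DTI 34.5% ≤ 36%; LTV 72.7% ≤ 80%; reserves 17.0 ≥ 4 mo → qualifies.
Product B: score 735 ≥ 680; DTI 34.5% ≤ 45%; LTV 72.7% ≤ 80%; reserves 17.0 ≥ 2 mo → qualifies.
Product C: score 735 ≥ 620; DTI 34.5% ≤ 36%; LTV 72.7% ≤ 90%; reserves 17.0 ≥ 2 mo → qualifies.
Qualifying: Product A, Product B, Product C. Lowest rate is 8.12% → Product C.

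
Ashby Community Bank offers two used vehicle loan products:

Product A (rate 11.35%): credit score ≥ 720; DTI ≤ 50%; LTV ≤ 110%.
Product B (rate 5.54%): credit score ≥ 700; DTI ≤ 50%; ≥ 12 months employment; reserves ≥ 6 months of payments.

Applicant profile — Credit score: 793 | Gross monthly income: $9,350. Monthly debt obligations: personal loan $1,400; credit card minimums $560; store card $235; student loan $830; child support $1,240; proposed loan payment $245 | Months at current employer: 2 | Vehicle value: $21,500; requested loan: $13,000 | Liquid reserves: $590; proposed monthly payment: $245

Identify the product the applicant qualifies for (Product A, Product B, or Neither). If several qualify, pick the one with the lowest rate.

Total debts = (1,400 + 560 + 235 + 830 + 1,240 + 245) = 4,510; DTI = 4,510/9,350 = 48.2%.
LTV = 13,000/21,500 = 60.5%.
Reserves = 590/245 = 2.4 months.
Product A: score 793 ≥ 720; DTI 48.2% ≤ 50%; LTV 60.5% ≤ 110% → qualifies.
Product B: score 793 ≥ 700; DTI 48.2% ≤ 50%; employment 2 < 12 mo; reserves 2.4 < 6 mo → does not qualify.

Product A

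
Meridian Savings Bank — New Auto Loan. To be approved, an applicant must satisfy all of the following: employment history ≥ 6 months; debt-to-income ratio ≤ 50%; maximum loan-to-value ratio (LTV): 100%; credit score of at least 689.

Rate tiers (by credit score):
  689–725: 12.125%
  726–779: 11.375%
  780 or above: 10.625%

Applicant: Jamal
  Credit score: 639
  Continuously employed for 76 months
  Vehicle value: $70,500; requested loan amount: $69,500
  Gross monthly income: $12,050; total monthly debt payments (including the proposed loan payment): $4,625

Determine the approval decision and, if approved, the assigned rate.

Denied

Credit score 639 < 689 (below minimum)
Employment 76 ≥ 6 months
DTI: 4,625 ÷ 12,050 = 38.4%, within the 50% cap
LTV = 69,500/70,500 = 98.6% ≤ 100%
Not all requirements met → denied.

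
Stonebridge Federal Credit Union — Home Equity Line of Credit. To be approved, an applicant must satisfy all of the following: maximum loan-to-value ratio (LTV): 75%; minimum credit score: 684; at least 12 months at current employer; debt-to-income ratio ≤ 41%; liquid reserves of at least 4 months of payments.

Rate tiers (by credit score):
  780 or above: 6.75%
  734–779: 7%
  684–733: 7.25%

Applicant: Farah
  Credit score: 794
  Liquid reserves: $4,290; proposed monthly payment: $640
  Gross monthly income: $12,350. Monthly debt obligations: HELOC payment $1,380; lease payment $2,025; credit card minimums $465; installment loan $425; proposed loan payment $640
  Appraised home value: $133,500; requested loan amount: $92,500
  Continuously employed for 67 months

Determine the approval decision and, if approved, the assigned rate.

Credit score 794 ≥ 684 (meets minimum)
LTV = 92,500/133,500 = 69.3% ≤ 75%
Liquid reserves cover 4,290/640 = 6.7 months — ≥ 4 required
Total monthly debts = (1,380 + 2,025 + 465 + 425 + 640) = 4,935. DTI: 4,935 ÷ 12,350 = 40%, within the 41% cap
Employment 67 ≥ 12 months
All requirements met. Score 794 falls in the 780 or above tier → 6.75%.

Approved at 6.75%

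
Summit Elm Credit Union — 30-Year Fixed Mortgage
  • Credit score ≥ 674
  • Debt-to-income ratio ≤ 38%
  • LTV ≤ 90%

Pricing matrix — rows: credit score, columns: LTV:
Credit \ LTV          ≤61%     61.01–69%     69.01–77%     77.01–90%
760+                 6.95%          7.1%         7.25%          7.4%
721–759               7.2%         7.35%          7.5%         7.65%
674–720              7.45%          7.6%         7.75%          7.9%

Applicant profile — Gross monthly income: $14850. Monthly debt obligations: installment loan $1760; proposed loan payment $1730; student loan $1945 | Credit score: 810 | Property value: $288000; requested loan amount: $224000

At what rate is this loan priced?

Credit score 810 ≥ 674; Total monthly debts = (1,760 + 1,730 + 1,945) = 5,435. DTI: 5,435 ÷ 14,850 = 36.6%, within the 38% cap
LTV: 224,000 ÷ 288,000 = 77.8%, within 90% cap
Row: 810 falls in 760+. Column: 77.8% falls in 77.01–90%. Rate = 7.4%.

7.4%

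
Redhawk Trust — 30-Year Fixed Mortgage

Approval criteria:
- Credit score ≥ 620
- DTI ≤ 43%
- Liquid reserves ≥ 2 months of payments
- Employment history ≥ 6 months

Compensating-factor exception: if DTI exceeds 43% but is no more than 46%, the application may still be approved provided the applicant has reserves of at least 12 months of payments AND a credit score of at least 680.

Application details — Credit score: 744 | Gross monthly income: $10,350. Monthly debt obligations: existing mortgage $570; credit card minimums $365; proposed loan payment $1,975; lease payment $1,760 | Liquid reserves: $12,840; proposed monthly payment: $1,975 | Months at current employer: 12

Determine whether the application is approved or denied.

Denied

Credit score 744 ≥ 620 (meets base)
Total debts = (570 + 365 + 1,975 + 1,760) = 4,670. DTI = 4,670/10,350 = 45.1% > 43% — standard DTI limit exceeded.
Reserves = 12,840/1,975 = 6.5 months ≥ 2
Employment 12 ≥ 6 months
45.1% falls in the override range (43%–46%), so the compensating-factor test applies.
Override check — reserves: 6.5 mo (short of 12); score: 744 (ok).
Override conditions not both satisfied; exception does not apply.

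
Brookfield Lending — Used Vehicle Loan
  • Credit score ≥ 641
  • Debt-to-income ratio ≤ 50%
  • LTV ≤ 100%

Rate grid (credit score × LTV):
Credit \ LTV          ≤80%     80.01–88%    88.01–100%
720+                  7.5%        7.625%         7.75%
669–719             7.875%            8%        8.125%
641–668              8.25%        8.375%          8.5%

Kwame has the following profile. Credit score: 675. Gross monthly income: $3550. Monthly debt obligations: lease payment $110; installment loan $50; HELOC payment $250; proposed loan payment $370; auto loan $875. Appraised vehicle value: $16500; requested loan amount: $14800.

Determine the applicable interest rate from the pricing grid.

8.125%

Credit score 675 ≥ 641; Total monthly debts = (110 + 50 + 250 + 370 + 875) = 1,655. DTI = 1,655/3,550 = 46.6% ≤ 50%
LTV = 14,800/16,500 = 89.7% ≤ 100%
Credit 675 → row 669–719; LTV 89.7% → column 88.01–100%. Grid cell → 8.125%.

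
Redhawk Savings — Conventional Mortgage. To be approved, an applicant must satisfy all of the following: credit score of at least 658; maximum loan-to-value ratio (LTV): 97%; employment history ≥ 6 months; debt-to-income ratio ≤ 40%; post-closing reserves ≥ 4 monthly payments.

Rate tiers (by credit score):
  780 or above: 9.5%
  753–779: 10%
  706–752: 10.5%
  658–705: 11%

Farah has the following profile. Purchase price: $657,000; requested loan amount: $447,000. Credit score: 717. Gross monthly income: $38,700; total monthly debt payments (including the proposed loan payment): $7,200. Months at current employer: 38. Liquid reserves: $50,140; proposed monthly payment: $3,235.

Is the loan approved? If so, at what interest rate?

Approved at 10.5%

Credit score 717 ≥ 658 (meets minimum)
LTV = 447,000/657,000 = 68% ≤ 97%
DTI = 7,200/38,700 = 18.6% ≤ 40%
Employment 38 ≥ 6 months
Reserves = 50,140/3,235 = 15.5 months ≥ 4
All requirements met. Score 717 falls in the 706–752 tier → 10.5%.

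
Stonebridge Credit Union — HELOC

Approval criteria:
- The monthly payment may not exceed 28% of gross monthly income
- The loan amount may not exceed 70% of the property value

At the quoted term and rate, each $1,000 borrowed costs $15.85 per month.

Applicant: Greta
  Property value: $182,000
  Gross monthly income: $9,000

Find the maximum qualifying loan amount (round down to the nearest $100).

Payment cap: 28% × $9,000 = $2,520/month.
At $15.85 per $1,000, that supports 2,520/15.85 × 1,000 ≈ $158,990 → $158,900.
LTV cap: 70% × $182,000 = $127,400 → $127,400.
Binding constraint: loan-to-value.

$127,400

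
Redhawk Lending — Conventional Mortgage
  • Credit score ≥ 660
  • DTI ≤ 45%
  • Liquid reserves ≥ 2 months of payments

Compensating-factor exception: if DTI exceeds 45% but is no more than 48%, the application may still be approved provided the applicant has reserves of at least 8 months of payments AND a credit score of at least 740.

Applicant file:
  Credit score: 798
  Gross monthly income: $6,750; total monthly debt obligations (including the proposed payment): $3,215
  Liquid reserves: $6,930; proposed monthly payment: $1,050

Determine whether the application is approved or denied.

Credit score 798 ≥ 660 (meets base)
DTI: 3,215 ÷ 6,750 = 47.6%, over the 45% base limit.
Liquid reserves cover 6,930/1,050 = 6.6 months — ≥ 2 required
47.6% falls in the override range (45%–48%), so the compensating-factor test applies.
Override check — reserves: 6.6 mo (short of 8); score: 798 (ok).
Compensating-factor requirement not fully met.

Denied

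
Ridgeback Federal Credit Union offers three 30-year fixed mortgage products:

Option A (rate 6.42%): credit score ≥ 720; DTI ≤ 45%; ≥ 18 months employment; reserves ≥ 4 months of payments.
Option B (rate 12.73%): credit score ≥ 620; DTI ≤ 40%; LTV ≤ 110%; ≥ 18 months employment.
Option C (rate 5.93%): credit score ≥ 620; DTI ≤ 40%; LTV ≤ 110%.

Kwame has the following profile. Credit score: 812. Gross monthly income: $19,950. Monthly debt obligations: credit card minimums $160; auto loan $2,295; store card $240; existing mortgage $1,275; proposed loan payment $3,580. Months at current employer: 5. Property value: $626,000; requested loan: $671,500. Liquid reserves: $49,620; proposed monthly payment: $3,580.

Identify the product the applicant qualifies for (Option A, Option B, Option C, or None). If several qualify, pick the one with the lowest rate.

Option C

Total debts = (160 + 2,295 + 240 + 1,275 + 3,580) = 7,550; DTI = 7,550/19,950 = 37.8%.
LTV = 671,500/626,000 = 107.3%.
Reserves = 49,620/3,580 = 13.9 months.
Option A: score 812 ≥ 720; DTI 37.8% ≤ 45%; employment 5 < 18 mo; reserves 13.9 ≥ 4 mo → does not qualify.
Option B: score 812 ≥ 620; DTI 37.8% ≤ 40%; LTV 107.3% ≤ 110%; employment 5 < 18 mo → does not qualify.
Option C: score 812 ≥ 620; DTI 37.8% ≤ 40%; LTV 107.3% ≤ 110% → qualifies.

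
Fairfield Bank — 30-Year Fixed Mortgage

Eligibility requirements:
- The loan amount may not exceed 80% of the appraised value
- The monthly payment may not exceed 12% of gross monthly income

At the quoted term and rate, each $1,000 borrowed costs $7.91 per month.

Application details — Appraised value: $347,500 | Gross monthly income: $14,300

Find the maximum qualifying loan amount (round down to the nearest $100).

$216,900

Payment cap: 12% × $14,300 = $1,716/month.
At $7.91 per $1,000, that supports 1,716/7.91 × 1,000 ≈ $216,940 → $216,900.
LTV cap: 80% × $347,500 = $278,000 → $278,000.
Binding constraint: payment-to-income.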